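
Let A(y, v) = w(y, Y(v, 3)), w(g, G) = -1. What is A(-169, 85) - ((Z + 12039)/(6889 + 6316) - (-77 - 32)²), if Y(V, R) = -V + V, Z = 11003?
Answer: 156852358/13205 ≈ 11878.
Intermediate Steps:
Y(V, R) = 0
A(y, v) = -1
A(-169, 85) - ((Z + 12039)/(6889 + 6316) - (-77 - 32)²) = -1 - ((11003 + 12039)/(6889 + 6316) - (-77 - 32)²) = -1 - (23042/13205 - 1*(-109)²) = -1 - (23042*(1/13205) - 1*11881) = -1 - (23042/13205 - 11881) = -1 - 1*(-156865563/13205) = -1 + 156865563/13205 = 156852358/13205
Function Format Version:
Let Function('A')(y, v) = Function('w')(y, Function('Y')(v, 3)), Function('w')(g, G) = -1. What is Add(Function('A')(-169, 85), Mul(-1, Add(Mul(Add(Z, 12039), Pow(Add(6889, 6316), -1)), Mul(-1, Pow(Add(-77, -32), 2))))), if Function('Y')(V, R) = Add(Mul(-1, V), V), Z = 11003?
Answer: Rational(156852358, 13205) ≈ 11878.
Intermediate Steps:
Function('Y')(V, R) = 0
Function('A')(y, v) = -1
Add(Function('A')(-169, 85), Mul(-1, Add(Mul(Add(Z, 12039), Pow(Add(6889, 6316), -1)), Mul(-1, Pow(Add(-77, -32), 2))))) = Add(-1, Mul(-1, Add(Mul(Add(11003, 12039), Pow(Add(6889, 6316), -1)), Mul(-1, Pow(Add(-77, -32), 2))))) = Add(-1, Mul(-1, Add(Mul(23042, Pow(13205, -1)), Mul(-1, Pow(-109, 2))))) = Add(-1, Mul(-1, Add(Mul(23042, Rational(1, 13205)), Mul(-1, 11881)))) = Add(-1, Mul(-1, Add(Rational(23042, 13205), -11881))) = Add(-1, Mul(-1, Rational(-156865563, 13205))) = Add(-1, Rational(156865563, 13205)) = Rational(156852358, 13205)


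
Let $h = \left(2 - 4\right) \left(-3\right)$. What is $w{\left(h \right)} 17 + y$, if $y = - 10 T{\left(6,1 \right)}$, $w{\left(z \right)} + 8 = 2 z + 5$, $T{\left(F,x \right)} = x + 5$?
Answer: $93$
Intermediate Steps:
$T{\left(F,x \right)} = 5 + x$
$h = 6$ ($h = \left(-2\right) \left(-3\right) = 6$)
$w{\left(z \right)} = -3 + 2 z$ ($w{\left(z \right)} = -8 + \left(2 z + 5\right) = -8 + \left(5 + 2 z\right) = -3 + 2 z$)
$y = -60$ ($y = - 10 \left(5 + 1\right) = \left(-10\right) 6 = -60$)
$w{\left(h \right)} 17 + y = \left(-3 + 2 \cdot 6\right) 17 - 60 = \left(-3 + 12\right) 17 - 60 = 9 \cdot 17 - 60 = 153 - 60 = 93$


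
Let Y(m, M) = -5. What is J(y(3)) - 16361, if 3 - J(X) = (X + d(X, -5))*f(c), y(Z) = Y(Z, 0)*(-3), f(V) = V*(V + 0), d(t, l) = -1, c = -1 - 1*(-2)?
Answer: -16372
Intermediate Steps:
c = 1 (c = -1 + 2 = 1)
f(V) = V² (f(V) = V*V = V²)
y(Z) = 15 (y(Z) = -5*(-3) = 15)
J(X) = 4 - X (J(X) = 3 - (X - 1)*1² = 3 - (-1 + X) = 3 + (1 - X) = 4 - X)
J(y(3)) - 16361 = (4 - 1*15) - 16361 = (4 - 15) - 16361 = -11 - 16361 = -16372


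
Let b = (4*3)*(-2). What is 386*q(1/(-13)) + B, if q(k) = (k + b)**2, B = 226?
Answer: 37854228/169 ≈ 2.2399e+5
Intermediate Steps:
b = -24 (b = 12*(-2) = -24)
q(k) = (-24 + k)**2 (q(k) = (k - 24)**2 = (-24 + k)**2)
386*q(1/(-13)) + B = 386*(-24 + 1/(-13))**2 + 226 = 386*(-24 - 1/13)**2 + 226 = 386*(-313/13)**2 + 226 = 386*(97969/169) + 226 = 37816034/169 + 226 = 37854228/169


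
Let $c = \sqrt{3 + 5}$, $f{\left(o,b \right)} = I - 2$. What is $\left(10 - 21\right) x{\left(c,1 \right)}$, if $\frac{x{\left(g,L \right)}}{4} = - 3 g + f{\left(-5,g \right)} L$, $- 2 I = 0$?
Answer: $88 + 264 \sqrt{2} \approx 461.35$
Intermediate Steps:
$I = 0$ ($I = \left(- \frac{1}{2}\right) 0 = 0$)
$f{\left(o,b \right)} = -2$ ($f{\left(o,b \right)} = 0 - 2 = -2$)
$c = 2 \sqrt{2}$ ($c = \sqrt{8} = 2 \sqrt{2} \approx 2.8284$)
$x{\left(g,L \right)} = - 12 g - 8 L$ ($x{\left(g,L \right)} = 4 \left(- 3 g - 2 L\right) = - 12 g - 8 L$)
$\left(10 - 21\right) x{\left(c,1 \right)} = \left(10 - 21\right) \left(- 12 \cdot 2 \sqrt{2} - 8\right) = \left(10 - 21\right) \left(- 24 \sqrt{2} - 8\right) = \left(10 - 21\right) \left(-8 - 24 \sqrt{2}\right) = - 11 \left(-8 - 24 \sqrt{2}\right) = 88 + 264 \sqrt{2}$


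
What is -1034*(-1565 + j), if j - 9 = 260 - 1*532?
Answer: 1890152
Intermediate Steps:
j = -263 (j = 9 + (260 - 1*532) = 9 + (260 - 532) = 9 - 272 = -263)
-1034*(-1565 + j) = -1034*(-1565 - 263) = -1034*(-1828) = 1890152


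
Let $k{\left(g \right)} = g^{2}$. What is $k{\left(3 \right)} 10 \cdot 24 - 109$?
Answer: $2051$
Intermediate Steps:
$k{\left(3 \right)} 10 \cdot 24 - 109 = 3^{2} \cdot 10 \cdot 24 - 109 = 9 \cdot 10 \cdot 24 - 109 = 90 \cdot 24 - 109 = 2160 - 109 = 2051$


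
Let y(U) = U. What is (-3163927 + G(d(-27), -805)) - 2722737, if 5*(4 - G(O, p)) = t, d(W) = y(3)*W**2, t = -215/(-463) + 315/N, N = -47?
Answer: -128099581112/21761 ≈ -5.8867e+6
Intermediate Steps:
t = -135740/21761 (t = -215/(-463) + 315/(-47) = -215*(-1/463) + 315*(-1/47) = 215/463 - 315/47 = -135740/21761 ≈ -6.2378)
d(W) = 3*W**2
G(O, p) = 114192/21761 (G(O, p) = 4 - 1/5*(-135740/21761) = 4 + 27148/21761 = 114192/21761)
(-3163927 + G(d(-27), -805)) - 2722737 = (-3163927 + 114192/21761) - 2722737 = -68850101255/21761 - 2722737 = -128099581112/21761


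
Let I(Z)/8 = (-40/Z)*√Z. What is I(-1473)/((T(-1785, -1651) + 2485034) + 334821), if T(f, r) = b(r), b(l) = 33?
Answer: 20*I*√1473/259605939 ≈ 2.9568e-6*I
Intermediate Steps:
T(f, r) = 33
I(Z) = -320/√Z (I(Z) = 8*((-40/Z)*√Z) = 8*(-40/√Z) = -320/√Z)
I(-1473)/((T(-1785, -1651) + 2485034) + 334821) = (-(-320)*I*√1473/1473)/((33 + 2485034) + 334821) = (-(-320)*I*√1473/1473)/(2485067 + 334821) = (320*I*√1473/1473)/2819888 = (320*I*√1473/1473)*(1/2819888) = 20*I*√1473/259605939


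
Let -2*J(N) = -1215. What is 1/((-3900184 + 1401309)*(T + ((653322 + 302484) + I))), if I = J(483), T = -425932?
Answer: -2/2651213916625 ≈ -7.5437e-13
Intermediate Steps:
J(N) = 1215/2 (J(N) = -½*(-1215) = 1215/2)
I = 1215/2 ≈ 607.50
1/((-3900184 + 1401309)*(T + ((653322 + 302484) + I))) = 1/((-3900184 + 1401309)*(-425932 + ((653322 + 302484) + 1215/2))) = 1/(-2498875*(-425932 + (955806 + 1215/2))) = 1/(-2498875*(-425932 + 1912827/2)) = 1/(-2498875*1060963/2) = 1/(-2651213916625/2) = -2/2651213916625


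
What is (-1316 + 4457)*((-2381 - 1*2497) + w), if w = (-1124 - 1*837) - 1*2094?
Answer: -28058553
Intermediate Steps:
w = -4055 (w = (-1124 - 837) - 2094 = -1961 - 2094 = -4055)
(-1316 + 4457)*((-2381 - 1*2497) + w) = (-1316 + 4457)*((-2381 - 1*2497) - 4055) = 3141*((-2381 - 2497) - 4055) = 3141*(-4878 - 4055) = 3141*(-8933) = -28058553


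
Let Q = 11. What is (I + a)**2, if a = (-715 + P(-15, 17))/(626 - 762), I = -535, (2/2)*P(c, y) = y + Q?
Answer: 5194517329/18496 ≈ 2.8085e+5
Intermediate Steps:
P(c, y) = 11 + y (P(c, y) = y + 11 = 11 + y)
a = 687/136 (a = (-715 + (11 + 17))/(626 - 762) = (-715 + 28)/(-136) = -687*(-1/136) = 687/136 ≈ 5.0515)
(I + a)**2 = (-535 + 687/136)**2 = (-72073/136)**2 = 5194517329/18496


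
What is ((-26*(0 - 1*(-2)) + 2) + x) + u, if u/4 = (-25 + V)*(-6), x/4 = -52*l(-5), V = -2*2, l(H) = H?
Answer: 1686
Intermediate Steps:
V = -4
x = 1040 (x = 4*(-52*(-5)) = 4*260 = 1040)
u = 696 (u = 4*((-25 - 4)*(-6)) = 4*(-29*(-6)) = 4*174 = 696)
((-26*(0 - 1*(-2)) + 2) + x) + u = ((-26*(0 - 1*(-2)) + 2) + 1040) + 696 = ((-26*(0 + 2) + 2) + 1040) + 696 = ((-26*2 + 2) + 1040) + 696 = ((-52 + 2) + 1040) + 696 = (-50 + 1040) + 696 = 990 + 696 = 1686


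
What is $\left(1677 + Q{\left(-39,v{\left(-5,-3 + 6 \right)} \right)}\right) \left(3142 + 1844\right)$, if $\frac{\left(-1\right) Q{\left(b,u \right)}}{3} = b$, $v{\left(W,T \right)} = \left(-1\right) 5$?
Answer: $8944884$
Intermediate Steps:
$v{\left(W,T \right)} = -5$
$Q{\left(b,u \right)} = - 3 b$
$\left(1677 + Q{\left(-39,v{\left(-5,-3 + 6 \right)} \right)}\right) \left(3142 + 1844\right) = \left(1677 - -117\right) \left(3142 + 1844\right) = \left(1677 + 117\right) 4986 = 1794 \cdot 4986 = 8944884$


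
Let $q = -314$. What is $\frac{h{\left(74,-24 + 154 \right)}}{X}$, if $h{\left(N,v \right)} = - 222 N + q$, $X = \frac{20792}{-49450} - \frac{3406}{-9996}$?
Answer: $\frac{89952254700}{428371} \approx 2.0999 \cdot 10^{5}$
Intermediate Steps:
$X = - \frac{428371}{5372850}$ ($X = 20792 \left(- \frac{1}{49450}\right) - - \frac{1703}{4998} = - \frac{452}{1075} + \frac{1703}{4998} = - \frac{428371}{5372850} \approx -0.079729$)
$h{\left(N,v \right)} = -314 - 222 N$ ($h{\left(N,v \right)} = - 222 N - 314 = -314 - 222 N$)
$\frac{h{\left(74,-24 + 154 \right)}}{X} = \frac{-314 - 16428}{- \frac{428371}{5372850}} = \left(-314 - 16428\right) \left(- \frac{5372850}{428371}\right) = \left(-16742\right) \left(- \frac{5372850}{428371}\right) = \frac{89952254700}{428371}$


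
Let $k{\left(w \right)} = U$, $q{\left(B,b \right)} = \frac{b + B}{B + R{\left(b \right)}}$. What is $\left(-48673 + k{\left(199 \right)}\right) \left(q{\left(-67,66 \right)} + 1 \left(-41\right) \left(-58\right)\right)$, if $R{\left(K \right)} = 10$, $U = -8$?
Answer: $- \frac{2199521169}{19} \approx -1.1576 \cdot 10^{8}$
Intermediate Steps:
$q{\left(B,b \right)} = \frac{B + b}{10 + B}$ ($q{\left(B,b \right)} = \frac{b + B}{B + 10} = \frac{B + b}{10 + B}$)
$k{\left(w \right)} = -8$
$\left(-48673 + k{\left(199 \right)}\right) \left(q{\left(-67,66 \right)} + 1 \left(-41\right) \left(-58\right)\right) = \left(-48673 - 8\right) \left(\frac{-67 + 66}{10 - 67} + 1 \left(-41\right) \left(-58\right)\right) = - 48681 \left(\frac{1}{-57} \left(-1\right) - -2378\right) = - 48681 \left(\left(- \frac{1}{57}\right) \left(-1\right) + 2378\right) = - 48681 \left(\frac{1}{57} + 2378\right) = \left(-48681\right) \frac{135547}{57} = - \frac{2199521169}{19}$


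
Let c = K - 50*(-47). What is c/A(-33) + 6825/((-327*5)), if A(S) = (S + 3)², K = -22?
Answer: -12979/8175 ≈ -1.5876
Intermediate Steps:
A(S) = (3 + S)²
c = 2328 (c = -22 - 50*(-47) = -22 + 2350 = 2328)
c/A(-33) + 6825/((-327*5)) = 2328/((3 - 33)²) + 6825/((-327*5)) = 2328/((-30)²) + 6825/(-1635) = 2328/900 + 6825*(-1/1635) = 2328*(1/900) - 455/109 = 194/75 - 455/109 = -12979/8175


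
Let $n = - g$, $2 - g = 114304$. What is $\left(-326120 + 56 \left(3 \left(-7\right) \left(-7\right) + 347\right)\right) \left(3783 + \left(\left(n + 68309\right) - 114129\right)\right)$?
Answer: $-21567922840$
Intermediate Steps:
$g = -114302$ ($g = 2 - 114304 = -114302$)
$n = 114302$ ($n = \left(-1\right) \left(-114302\right) = 114302$)
$\left(-326120 + 56 \left(3 \left(-7\right) \left(-7\right) + 347\right)\right) \left(3783 + \left(\left(n + 68309\right) - 114129\right)\right) = \left(-326120 + 56 \left(3 \left(-7\right) \left(-7\right) + 347\right)\right) \left(3783 + \left(\left(114302 + 68309\right) - 114129\right)\right) = \left(-326120 + 56 \left(\left(-21\right) \left(-7\right) + 347\right)\right) \left(3783 + \left(182611 - 114129\right)\right) = \left(-326120 + 56 \left(147 + 347\right)\right) \left(3783 + 68482\right) = \left(-326120 + 56 \cdot 494\right) 72265 = \left(-326120 + 27664\right) 72265 = \left(-298456\right) 72265 = -21567922840$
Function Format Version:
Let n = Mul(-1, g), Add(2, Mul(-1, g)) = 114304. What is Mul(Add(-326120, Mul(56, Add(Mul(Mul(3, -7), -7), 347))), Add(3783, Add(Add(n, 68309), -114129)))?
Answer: -21567922840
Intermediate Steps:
g = -114302 (g = Add(2, Mul(-1, 114304)) = Add(2, -114304) = -114302)
n = 114302 (n = Mul(-1, -114302) = 114302)
Mul(Add(-326120, Mul(56, Add(Mul(Mul(3, -7), -7), 347))), Add(3783, Add(Add(n, 68309), -114129))) = Mul(Add(-326120, Mul(56, Add(Mul(Mul(3, -7), -7), 347))), Add(3783, Add(Add(114302, 68309), -114129))) = Mul(Add(-326120, Mul(56, Add(Mul(-21, -7), 347))), Add(3783, Add(182611, -114129))) = Mul(Add(-326120, Mul(56, Add(147, 347))), Add(3783, 68482)) = Mul(Add(-326120, Mul(56, 494)), 72265) = Mul(Add(-326120, 27664), 72265) = Mul(-298456, 72265) = -21567922840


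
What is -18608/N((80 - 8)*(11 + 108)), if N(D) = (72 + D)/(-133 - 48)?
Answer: 210503/540 ≈ 389.82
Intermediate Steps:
N(D) = -72/181 - D/181 (N(D) = (72 + D)/(-181) = (72 + D)*(-1/181) = -72/181 - D/181)
-18608/N((80 - 8)*(11 + 108)) = -18608/(-72/181 - (80 - 8)*(11 + 108)/181) = -18608/(-72/181 - 72*119/181) = -18608/(-72/181 - 1/181*8568) = -18608/(-72/181 - 8568/181) = -18608/(-8640/181) = -18608*(-181/8640) = 210503/540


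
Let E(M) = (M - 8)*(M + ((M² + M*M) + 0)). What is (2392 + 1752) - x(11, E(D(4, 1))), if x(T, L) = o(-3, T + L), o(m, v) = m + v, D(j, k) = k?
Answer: 4157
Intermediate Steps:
E(M) = (-8 + M)*(M + 2*M²) (E(M) = (-8 + M)*(M + ((M² + M²) + 0)) = (-8 + M)*(M + (2*M² + 0)) = (-8 + M)*(M + 2*M²))
x(T, L) = -3 + L + T (x(T, L) = -3 + (T + L) = -3 + (L + T) = -3 + L + T)
(2392 + 1752) - x(11, E(D(4, 1))) = (2392 + 1752) - (-3 + 1*(-8 - 15*1 + 2*1²) + 11) = 4144 - (-3 + 1*(-8 - 15 + 2*1) + 11) = 4144 - (-3 + 1*(-8 - 15 + 2) + 11) = 4144 - (-3 + 1*(-21) + 11) = 4144 - (-3 - 21 + 11) = 4144 - 1*(-13) = 4144 + 13 = 4157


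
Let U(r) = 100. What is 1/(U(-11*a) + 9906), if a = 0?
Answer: 1/10006 ≈ 9.9940e-5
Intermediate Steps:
1/(U(-11*a) + 9906) = 1/(100 + 9906) = 1/10006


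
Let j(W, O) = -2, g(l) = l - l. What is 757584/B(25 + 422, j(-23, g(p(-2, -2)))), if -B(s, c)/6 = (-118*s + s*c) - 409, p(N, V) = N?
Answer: 126264/54049 ≈ 2.3361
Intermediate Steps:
g(l) = 0
B(s, c) = 2454 + 708*s - 6*c*s (B(s, c) = -6*((-118*s + s*c) - 409) = -6*((-118*s + c*s) - 409) = -6*(-409 - 118*s + c*s) = 2454 + 708*s - 6*c*s)
757584/B(25 + 422, j(-23, g(p(-2, -2)))) = 757584/(2454 + 708*(25 + 422) - 6*(-2)*(25 + 422)) = 757584/(2454 + 708*447 - 6*(-2)*447) = 757584/(2454 + 316476 + 5364) = 757584/324294 = 757584*(1/324294) = 126264/54049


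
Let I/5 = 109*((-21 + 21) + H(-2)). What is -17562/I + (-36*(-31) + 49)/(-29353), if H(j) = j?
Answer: 257113768/15997385 ≈ 16.072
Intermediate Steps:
I = -1090 (I = 5*(109*((-21 + 21) - 2)) = 5*(109*(0 - 2)) = 5*(109*(-2)) = 5*(-218) = -1090)
-17562/I + (-36*(-31) + 49)/(-29353) = -17562/(-1090) + (-36*(-31) + 49)/(-29353) = -17562*(-1/1090) + (1116 + 49)*(-1/29353) = 8781/545 + 1165*(-1/29353) = 8781/545 - 1165/29353 = 257113768/15997385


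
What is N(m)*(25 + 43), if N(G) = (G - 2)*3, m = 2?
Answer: 0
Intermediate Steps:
N(G) = -6 + 3*G (N(G) = (-2 + G)*3 = -6 + 3*G)
N(m)*(25 + 43) = (-6 + 3*2)*(25 + 43) = (-6 + 6)*68 = 0*68 = 0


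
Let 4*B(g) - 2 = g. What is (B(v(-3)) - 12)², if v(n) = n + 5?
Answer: 121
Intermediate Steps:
v(n) = 5 + n
B(g) = ½ + g/4
(B(v(-3)) - 12)² = ((½ + (5 - 3)/4) - 12)² = ((½ + (¼)*2) - 12)² = ((½ + ½) - 12)² = (1 - 12)² = (-11)² = 121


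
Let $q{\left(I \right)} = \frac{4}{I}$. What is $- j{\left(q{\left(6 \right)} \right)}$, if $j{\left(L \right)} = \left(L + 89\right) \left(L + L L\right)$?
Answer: $- \frac{2690}{27} \approx -99.63$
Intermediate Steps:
$j{\left(L \right)} = \left(89 + L\right) \left(L + L^{2}\right)$
$- j{\left(q{\left(6 \right)} \right)} = - \frac{4}{6} \left(89 + \left(\frac{4}{6}\right)^{2} + 90 \cdot \frac{4}{6}\right) = - 4 \cdot \frac{1}{6} \left(89 + \left(4 \cdot \frac{1}{6}\right)^{2} + 90 \cdot 4 \cdot \frac{1}{6}\right) = - \frac{2 \left(89 + \left(\frac{2}{3}\right)^{2} + 90 \cdot \frac{2}{3}\right)}{3} = - \frac{2 \left(89 + \frac{4}{9} + 60\right)}{3} = - \frac{2 \cdot 1345}{3 \cdot 9} = \left(-1\right) \frac{2690}{27} = - \frac{2690}{27}$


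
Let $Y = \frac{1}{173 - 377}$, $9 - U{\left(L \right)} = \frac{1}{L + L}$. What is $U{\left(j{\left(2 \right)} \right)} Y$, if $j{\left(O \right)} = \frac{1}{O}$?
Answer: $- \frac{2}{51} \approx -0.039216$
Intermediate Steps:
$U{\left(L \right)} = 9 - \frac{1}{2 L}$ ($U{\left(L \right)} = 9 - \frac{1}{L + L} = 9 - \frac{1}{2 L}$)
$Y = - \frac{1}{204}$ ($Y = \frac{1}{-204} = - \frac{1}{204} \approx -0.004902$)
$U{\left(j{\left(2 \right)} \right)} Y = \left(9 - \frac{1}{2 \cdot \frac{1}{2}}\right) \left(- \frac{1}{204}\right) = \left(9 - \frac{\frac{1}{\frac{1}{2}}}{2}\right) \left(- \frac{1}{204}\right) = \left(9 - 1\right) \left(- \frac{1}{204}\right) = 8 \left(- \frac{1}{204}\right) = - \frac{2}{51}$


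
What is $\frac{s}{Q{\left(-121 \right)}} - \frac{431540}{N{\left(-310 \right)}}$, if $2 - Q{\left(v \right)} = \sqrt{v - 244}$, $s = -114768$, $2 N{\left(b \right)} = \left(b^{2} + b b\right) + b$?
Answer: $- \frac{492934884}{786749} - \frac{12752 i \sqrt{365}}{41} \approx -626.55 - 5942.1 i$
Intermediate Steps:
$N{\left(b \right)} = b^{2} + \frac{b}{2}$ ($N{\left(b \right)} = \frac{\left(b^{2} + b b\right) + b}{2} = \frac{\left(b^{2} + b^{2}\right) + b}{2} = \frac{2 b^{2} + b}{2} = \frac{b + 2 b^{2}}{2} = b^{2} + \frac{b}{2}$)
$Q{\left(v \right)} = 2 - \sqrt{-244 + v}$ ($Q{\left(v \right)} = 2 - \sqrt{v - 244} = 2 - \sqrt{-244 + v}$)
$\frac{s}{Q{\left(-121 \right)}} - \frac{431540}{N{\left(-310 \right)}} = - \frac{114768}{2 - \sqrt{-244 - 121}} - \frac{431540}{\left(-310\right) \left(\frac{1}{2} - 310\right)} = - \frac{114768}{2 - \sqrt{-365}} - \frac{431540}{\left(-310\right) \left(- \frac{619}{2}\right)} = - \frac{114768}{2 - i \sqrt{365}} - \frac{431540}{95945} = - \frac{114768}{2 - i \sqrt{365}} - \frac{86308}{19189} = - \frac{86308}{19189} - \frac{114768}{2 - i \sqrt{365}}$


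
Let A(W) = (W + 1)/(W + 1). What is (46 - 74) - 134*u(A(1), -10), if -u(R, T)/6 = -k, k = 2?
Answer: -1636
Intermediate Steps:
A(W) = 1 (A(W) = (1 + W)/(1 + W) = 1)
u(R, T) = 12 (u(R, T) = -(-6)*2 = -6*(-2) = 12)
(46 - 74) - 134*u(A(1), -10) = (46 - 74) - 134*12 = -28 - 1608 = -1636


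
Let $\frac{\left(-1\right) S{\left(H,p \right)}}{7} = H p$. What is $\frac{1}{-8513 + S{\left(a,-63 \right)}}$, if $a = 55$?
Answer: $\frac{1}{15742} \approx 6.3524 \cdot 10^{-5}$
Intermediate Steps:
$S{\left(H,p \right)} = - 7 H p$
$\frac{1}{-8513 + S{\left(a,-63 \right)}} = \frac{1}{-8513 - 385 \left(-63\right)} = \frac{1}{-8513 + 24255} = \frac{1}{15742}$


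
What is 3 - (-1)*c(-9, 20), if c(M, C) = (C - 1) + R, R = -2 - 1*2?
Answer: 18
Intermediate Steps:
R = -4 (R = -2 - 2 = -4)
c(M, C) = -5 + C (c(M, C) = (C - 1) - 4 = (-1 + C) - 4 = -5 + C)
3 - (-1)*c(-9, 20) = 3 - (-1)*(-5 + 20) = 3 - (-1)*15 = 3 - 1*(-15) = 3 + 15 = 18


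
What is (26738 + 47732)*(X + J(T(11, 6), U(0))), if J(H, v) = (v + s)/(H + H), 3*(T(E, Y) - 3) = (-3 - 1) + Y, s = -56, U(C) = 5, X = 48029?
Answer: 3576201725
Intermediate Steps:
T(E, Y) = 5/3 + Y/3 (T(E, Y) = 3 + ((-3 - 1) + Y)/3 = 3 + (-4 + Y)/3 = 3 + (-4/3 + Y/3) = 5/3 + Y/3)
J(H, v) = (-56 + v)/(2*H) (J(H, v) = (v - 56)/(H + H) = (-56 + v)/((2*H)) = (-56 + v)*(1/(2*H)) = (-56 + v)/(2*H))
(26738 + 47732)*(X + J(T(11, 6), U(0))) = (26738 + 47732)*(48029 + (-56 + 5)/(2*(5/3 + (⅓)*6))) = 74470*(48029 + (½)*(-51)/(5/3 + 2)) = 74470*(48029 + (½)*(-51)/(11/3)) = 74470*(48029 + (½)*(3/11)*(-51)) = 74470*(48029 - 153/22) = 74470*(1056485/22) = 3576201725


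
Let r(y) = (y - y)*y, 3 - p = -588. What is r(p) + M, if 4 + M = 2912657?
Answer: 2912653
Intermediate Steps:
p = 591 (p = 3 - 1*(-588) = 3 + 588 = 591)
M = 2912653 (M = -4 + 2912657 = 2912653)
r(y) = 0 (r(y) = 0*y = 0)
r(p) + M = 0 + 2912653 = 2912653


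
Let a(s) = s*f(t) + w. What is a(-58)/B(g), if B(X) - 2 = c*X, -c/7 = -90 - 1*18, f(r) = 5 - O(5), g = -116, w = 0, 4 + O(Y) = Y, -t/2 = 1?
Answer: 116/43847 ≈ 0.0026456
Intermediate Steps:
t = -2 (t = -2*1 = -2)
O(Y) = -4 + Y
f(r) = 4 (f(r) = 5 - (-4 + 5) = 5 - 1*1 = 5 - 1 = 4)
a(s) = 4*s (a(s) = s*4 + 0 = 4*s + 0 = 4*s)
c = 756 (c = -7*(-90 - 1*18) = -7*(-90 - 18) = -7*(-108) = 756)
B(X) = 2 + 756*X
a(-58)/B(g) = (4*(-58))/(2 + 756*(-116)) = -232/(2 - 87696) = -232/(-87694) = -232*(-1/87694) = 116/43847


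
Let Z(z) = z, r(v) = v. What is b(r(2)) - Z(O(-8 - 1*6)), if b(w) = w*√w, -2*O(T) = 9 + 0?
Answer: 9/2 + 2*√2 ≈ 7.3284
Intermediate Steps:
O(T) = -9/2 (O(T) = -(9 + 0)/2 = -½*9 = -9/2)
b(w) = w^(3/2)
b(r(2)) - Z(O(-8 - 1*6)) = 2^(3/2) - 1*(-9/2) = 2*√2 + 9/2 = 9/2 + 2*√2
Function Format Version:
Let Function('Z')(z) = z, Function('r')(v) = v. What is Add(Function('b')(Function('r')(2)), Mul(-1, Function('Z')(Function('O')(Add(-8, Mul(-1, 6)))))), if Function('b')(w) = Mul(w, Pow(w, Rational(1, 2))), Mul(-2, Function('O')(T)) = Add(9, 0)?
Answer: Add(Rational(9, 2), Mul(2, Pow(2, Rational(1, 2)))) ≈ 7.3284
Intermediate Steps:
Function('O')(T) = Rational(-9, 2) (Function('O')(T) = Mul(Rational(-1, 2), Add(9, 0)) = Mul(Rational(-1, 2), 9) = Rational(-9, 2))
Function('b')(w) = Pow(w, Rational(3, 2))
Add(Function('b')(Function('r')(2)), Mul(-1, Function('Z')(Function('O')(Add(-8, Mul(-1, 6)))))) = Add(Pow(2, Rational(3, 2)), Mul(-1, Rational(-9, 2))) = Add(Mul(2, Pow(2, Rational(1, 2))), Rational(9, 2)) = Add(Rational(9, 2), Mul(2, Pow(2, Rational(1, 2))))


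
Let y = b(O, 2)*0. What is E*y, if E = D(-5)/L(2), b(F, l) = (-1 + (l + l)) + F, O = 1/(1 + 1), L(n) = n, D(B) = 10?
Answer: 0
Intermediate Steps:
O = ½ (O = 1/2 = ½ ≈ 0.50000)
b(F, l) = -1 + F + 2*l (b(F, l) = (-1 + 2*l) + F = -1 + F + 2*l)
E = 5 (E = 10/2 = 10*(½) = 5)
y = 0 (y = (-1 + ½ + 2*2)*0 = (-1 + ½ + 4)*0 = (7/2)*0 = 0)
E*y = 5*0 = 0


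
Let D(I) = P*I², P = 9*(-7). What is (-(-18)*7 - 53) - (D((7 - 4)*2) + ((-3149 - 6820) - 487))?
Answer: 12797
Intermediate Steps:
P = -63
D(I) = -63*I²
(-(-18)*7 - 53) - (D((7 - 4)*2) + ((-3149 - 6820) - 487)) = (-(-18)*7 - 53) - (-63*4*(7 - 4)² + ((-3149 - 6820) - 487)) = (-9*(-14) - 53) - (-63*(3*2)² + (-9969 - 487)) = (126 - 53) - (-63*6² - 10456) = 73 - (-63*36 - 10456) = 73 - (-2268 - 10456) = 73 - 1*(-12724) = 73 + 12724 = 12797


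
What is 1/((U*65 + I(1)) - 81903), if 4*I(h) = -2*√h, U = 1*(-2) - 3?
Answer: -2/164457 ≈ -1.2161e-5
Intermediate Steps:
U = -5 (U = -2 - 3 = -5)
I(h) = -√h/2 (I(h) = (-2*√h)/4 = -√h/2)
1/((U*65 + I(1)) - 81903) = 1/((-5*65 - √1/2) - 81903) = 1/((-325 - ½*1) - 81903) = 1/((-325 - ½) - 81903) = 1/(-651/2 - 81903) = 1/(-164457/2) = -2/164457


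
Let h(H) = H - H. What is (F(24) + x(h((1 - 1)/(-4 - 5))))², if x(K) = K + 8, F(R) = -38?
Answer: 900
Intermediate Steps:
h(H) = 0
x(K) = 8 + K
(F(24) + x(h((1 - 1)/(-4 - 5))))² = (-38 + (8 + 0))² = (-38 + 8)² = (-30)² = 900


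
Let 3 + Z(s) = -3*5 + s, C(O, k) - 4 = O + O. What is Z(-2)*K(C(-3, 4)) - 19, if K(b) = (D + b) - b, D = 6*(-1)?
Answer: 101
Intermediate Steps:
D = -6
C(O, k) = 4 + 2*O (C(O, k) = 4 + (O + O) = 4 + 2*O)
K(b) = -6 (K(b) = (-6 + b) - b = -6)
Z(s) = -18 + s (Z(s) = -3 + (-3*5 + s) = -3 + (-15 + s) = -18 + s)
Z(-2)*K(C(-3, 4)) - 19 = (-18 - 2)*(-6) - 19 = -20*(-6) - 19 = 120 - 19 = 101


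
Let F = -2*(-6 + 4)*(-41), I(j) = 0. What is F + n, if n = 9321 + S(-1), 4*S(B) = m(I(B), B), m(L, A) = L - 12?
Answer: 9154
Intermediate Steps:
m(L, A) = -12 + L
S(B) = -3 (S(B) = (-12 + 0)/4 = (1/4)*(-12) = -3)
F = -164 (F = -2*(-2)*(-41) = 4*(-41) = -164)
n = 9318 (n = 9321 - 3 = 9318)
F + n = -164 + 9318 = 9154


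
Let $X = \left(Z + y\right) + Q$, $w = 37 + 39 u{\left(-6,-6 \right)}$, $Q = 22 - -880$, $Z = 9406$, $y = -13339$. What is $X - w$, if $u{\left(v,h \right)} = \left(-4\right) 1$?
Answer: $-2912$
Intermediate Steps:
$u{\left(v,h \right)} = -4$
$Q = 902$ ($Q = 22 + 880 = 902$)
$w = -119$ ($w = 37 + 39 \left(-4\right) = 37 - 156 = -119$)
$X = -3031$ ($X = \left(9406 - 13339\right) + 902 = -3933 + 902 = -3031$)
$X - w = -3031 - -119 = -3031 + 119 = -2912$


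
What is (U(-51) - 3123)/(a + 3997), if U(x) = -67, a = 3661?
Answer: -1595/3829 ≈ -0.41656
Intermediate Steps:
(U(-51) - 3123)/(a + 3997) = (-67 - 3123)/(3661 + 3997) = -3190/7658 = -3190*1/7658 = -1595/3829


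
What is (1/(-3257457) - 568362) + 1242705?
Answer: 2196643325750/3257457 ≈ 6.7434e+5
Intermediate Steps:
(1/(-3257457) - 568362) + 1242705 = (-1/3257457 - 568362) + 1242705 = -1851414775435/3257457 + 1242705 = 2196643325750/3257457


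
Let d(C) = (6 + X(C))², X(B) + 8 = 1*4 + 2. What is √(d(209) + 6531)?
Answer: √6547 ≈ 80.914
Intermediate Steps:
X(B) = -2 (X(B) = -8 + (1*4 + 2) = -8 + (4 + 2) = -8 + 6 = -2)
d(C) = 16 (d(C) = (6 - 2)² = 4² = 16)
√(d(209) + 6531) = √(16 + 6531) = √6547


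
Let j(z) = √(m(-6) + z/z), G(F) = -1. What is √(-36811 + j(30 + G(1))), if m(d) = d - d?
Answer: 3*I*√4090 ≈ 191.86*I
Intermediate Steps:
m(d) = 0
j(z) = 1 (j(z) = √(0 + z/z) = √(0 + 1) = √1 = 1)
√(-36811 + j(30 + G(1))) = √(-36811 + 1) = √(-36810) = 3*I*√4090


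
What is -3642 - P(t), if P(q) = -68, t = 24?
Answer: -3574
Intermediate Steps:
-3642 - P(t) = -3642 - 1*(-68) = -3642 + 68 = -3574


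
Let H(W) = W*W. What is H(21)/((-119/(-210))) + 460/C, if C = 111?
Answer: 1476350/1887 ≈ 782.38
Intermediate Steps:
H(W) = W**2
H(21)/((-119/(-210))) + 460/C = 21**2/((-119/(-210))) + 460/111 = 441/((-119*(-1/210))) + 460*(1/111) = 441/(17/30) + 460/111 = 441*(30/17) + 460/111 = 13230/17 + 460/111 = 1476350/1887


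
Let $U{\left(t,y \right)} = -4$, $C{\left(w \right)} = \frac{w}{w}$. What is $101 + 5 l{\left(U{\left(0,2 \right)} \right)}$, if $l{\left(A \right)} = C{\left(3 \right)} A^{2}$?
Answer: $181$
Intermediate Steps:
$C{\left(w \right)} = 1$
$l{\left(A \right)} = A^{2}$ ($l{\left(A \right)} = 1 A^{2} = A^{2}$)
$101 + 5 l{\left(U{\left(0,2 \right)} \right)} = 101 + 5 \left(-4\right)^{2} = 101 + 5 \cdot 16 = 101 + 80 = 181$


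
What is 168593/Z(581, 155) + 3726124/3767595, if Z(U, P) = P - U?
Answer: -70400312779/178332830 ≈ -394.77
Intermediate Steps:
168593/Z(581, 155) + 3726124/3767595 = 168593/(155 - 1*581) + 3726124/3767595 = 168593/(155 - 581) + 3726124*(1/3767595) = 168593/(-426) + 3726124/3767595 = 168593*(-1/426) + 3726124/3767595 = -168593/426 + 3726124/3767595 = -70400312779/178332830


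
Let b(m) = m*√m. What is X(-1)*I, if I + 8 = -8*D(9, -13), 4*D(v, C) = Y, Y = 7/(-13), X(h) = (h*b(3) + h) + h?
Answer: 180/13 + 270*√3/13 ≈ 49.820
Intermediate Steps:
b(m) = m^(3/2)
X(h) = 2*h + 3*h*√3 (X(h) = (h*3^(3/2) + h) + h = (h*(3*√3) + h) + h = (3*h*√3 + h) + h = (h + 3*h*√3) + h = 2*h + 3*h*√3)
Y = -7/13 (Y = 7*(-1/13) = -7/13 ≈ -0.53846)
D(v, C) = -7/52 (D(v, C) = (¼)*(-7/13) = -7/52)
I = -90/13 (I = -8 - 8*(-7/52) = -8 + 14/13 = -90/13 ≈ -6.9231)
X(-1)*I = -(2 + 3*√3)*(-90/13) = (-2 - 3*√3)*(-90/13) = 180/13 + 270*√3/13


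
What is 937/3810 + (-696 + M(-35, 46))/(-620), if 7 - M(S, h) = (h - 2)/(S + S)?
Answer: 11212723/8267700 ≈ 1.3562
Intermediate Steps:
M(S, h) = 7 - (-2 + h)/(2*S) (M(S, h) = 7 - (h - 2)/(S + S) = 7 - (-2 + h)/(2*S))
937/3810 + (-696 + M(-35, 46))/(-620) = 937/3810 + (-696 + (½)*(2 - 1*46 + 14*(-35))/(-35))/(-620) = 937*(1/3810) + (-696 + (½)*(-1/35)*(2 - 46 - 490))*(-1/620) = 937/3810 + (-696 + (½)*(-1/35)*(-534))*(-1/620) = 937/3810 + (-696 + 267/35)*(-1/620) = 937/3810 - 24093/35*(-1/620) = 937/3810 + 24093/21700 = 11212723/8267700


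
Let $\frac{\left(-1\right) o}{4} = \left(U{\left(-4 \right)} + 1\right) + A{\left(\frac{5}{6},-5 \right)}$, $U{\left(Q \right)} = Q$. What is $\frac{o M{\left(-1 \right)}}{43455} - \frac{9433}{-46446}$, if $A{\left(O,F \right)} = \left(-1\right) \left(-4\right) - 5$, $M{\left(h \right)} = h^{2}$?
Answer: $\frac{45628239}{224256770} \approx 0.20346$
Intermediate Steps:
$A{\left(O,F \right)} = -1$ ($A{\left(O,F \right)} = 4 - 5 = -1$)
$o = 16$ ($o = - 4 \left(\left(-4 + 1\right) - 1\right) = - 4 \left(-3 - 1\right) = \left(-4\right) \left(-4\right) = 16$)
$\frac{o M{\left(-1 \right)}}{43455} - \frac{9433}{-46446} = \frac{16 \left(-1\right)^{2}}{43455} - \frac{9433}{-46446} = 16 \cdot 1 \cdot \frac{1}{43455} - - \frac{9433}{46446} = 16 \cdot \frac{1}{43455} + \frac{9433}{46446} = \frac{16}{43455} + \frac{9433}{46446} = \frac{45628239}{224256770}$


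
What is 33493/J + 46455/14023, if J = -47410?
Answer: 1732759211/664830430 ≈ 2.6063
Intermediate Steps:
33493/J + 46455/14023 = 33493/(-47410) + 46455/14023 = 33493*(-1/47410) + 46455*(1/14023) = -33493/47410 + 46455/14023 = 1732759211/664830430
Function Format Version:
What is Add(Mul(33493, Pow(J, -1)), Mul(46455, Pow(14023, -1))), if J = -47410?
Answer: Rational(1732759211, 664830430) ≈ 2.6063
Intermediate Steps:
Add(Mul(33493, Pow(J, -1)), Mul(46455, Pow(14023, -1))) = Add(Mul(33493, Pow(-47410, -1)), Mul(46455, Pow(14023, -1))) = Add(Mul(33493, Rational(-1, 47410)), Mul(46455, Rational(1, 14023))) = Add(Rational(-33493, 47410), Rational(46455, 14023)) = Rational(1732759211, 664830430)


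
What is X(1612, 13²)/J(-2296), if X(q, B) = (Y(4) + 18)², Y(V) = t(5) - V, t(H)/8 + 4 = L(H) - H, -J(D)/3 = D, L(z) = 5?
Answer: 27/574 ≈ 0.047038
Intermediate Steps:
J(D) = -3*D
t(H) = 8 - 8*H (t(H) = -32 + 8*(5 - H) = -32 + (40 - 8*H) = 8 - 8*H)
Y(V) = -32 - V (Y(V) = (8 - 8*5) - V = (8 - 40) - V = -32 - V)
X(q, B) = 324 (X(q, B) = ((-32 - 1*4) + 18)² = ((-32 - 4) + 18)² = (-36 + 18)² = (-18)² = 324)
X(1612, 13²)/J(-2296) = 324/((-3*(-2296))) = 324/6888 = 324*(1/6888) = 27/574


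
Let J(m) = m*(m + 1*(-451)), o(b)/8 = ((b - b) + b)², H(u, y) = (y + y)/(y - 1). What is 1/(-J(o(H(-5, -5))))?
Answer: 81/771800 ≈ 0.00010495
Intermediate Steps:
H(u, y) = 2*y/(-1 + y) (H(u, y) = (2*y)/(-1 + y) = 2*y/(-1 + y))
o(b) = 8*b² (o(b) = 8*((b - b) + b)² = 8*(0 + b)² = 8*b²)
J(m) = m*(-451 + m) (J(m) = m*(m - 451) = m*(-451 + m))
1/(-J(o(H(-5, -5)))) = 1/(-8*(2*(-5)/(-1 - 5))²*(-451 + 8*(2*(-5)/(-1 - 5))²)) = 1/(-8*(2*(-5)/(-6))²*(-451 + 8*(2*(-5)/(-6))²)) = 1/(-8*(2*(-5)*(-⅙))²*(-451 + 8*(2*(-5)*(-⅙))²)) = 1/(-8*(5/3)²*(-451 + 8*(5/3)²)) = 1/(-8*(25/9)*(-451 + 8*(25/9))) = 1/(-200*(-451 + 200/9)/9) = 1/(-200*(-3859)/(9*9)) = 1/(-1*(-771800/81)) = 1/(771800/81) = 81/771800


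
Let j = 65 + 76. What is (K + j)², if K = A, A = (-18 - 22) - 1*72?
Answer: 841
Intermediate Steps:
A = -112 (A = -40 - 72 = -112)
K = -112
j = 141
(K + j)² = (-112 + 141)² = 29² = 841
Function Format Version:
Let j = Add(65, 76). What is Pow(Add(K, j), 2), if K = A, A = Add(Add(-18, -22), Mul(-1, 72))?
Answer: 841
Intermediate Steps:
A = -112 (A = Add(-40, -72) = -112)
K = -112
j = 141
Pow(Add(K, j), 2) = Pow(Add(-112, 141), 2) = Pow(29, 2) = 841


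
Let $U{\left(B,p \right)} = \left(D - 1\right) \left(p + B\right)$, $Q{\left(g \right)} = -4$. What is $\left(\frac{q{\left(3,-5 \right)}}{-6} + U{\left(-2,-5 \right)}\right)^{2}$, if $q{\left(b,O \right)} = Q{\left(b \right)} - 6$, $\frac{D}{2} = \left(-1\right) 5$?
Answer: $\frac{55696}{9} \approx 6188.4$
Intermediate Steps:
$D = -10$ ($D = 2 \left(\left(-1\right) 5\right) = 2 \left(-5\right) = -10$)
$U{\left(B,p \right)} = - 11 B - 11 p$ ($U{\left(B,p \right)} = \left(-10 - 1\right) \left(p + B\right) = - 11 \left(B + p\right) = - 11 B - 11 p$)
$q{\left(b,O \right)} = -10$ ($q{\left(b,O \right)} = -4 - 6 = -10$)
$\left(\frac{q{\left(3,-5 \right)}}{-6} + U{\left(-2,-5 \right)}\right)^{2} = \left(\frac{1}{-6} \left(-10\right) - -77\right)^{2} = \left(\left(- \frac{1}{6}\right) \left(-10\right) + \left(22 + 55\right)\right)^{2} = \left(\frac{5}{3} + 77\right)^{2} = \left(\frac{236}{3}\right)^{2} = \frac{55696}{9}$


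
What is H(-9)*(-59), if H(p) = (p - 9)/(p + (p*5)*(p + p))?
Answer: 118/89 ≈ 1.3258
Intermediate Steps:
H(p) = (-9 + p)/(p + 10*p²) (H(p) = (-9 + p)/(p + (5*p)*(2*p)) = (-9 + p)/(p + 10*p²))
H(-9)*(-59) = ((-9 - 9)/((-9)*(1 + 10*(-9))))*(-59) = -⅑*(-18)/(1 - 90)*(-59) = -⅑*(-18)/(-89)*(-59) = -⅑*(-1/89)*(-18)*(-59) = -2/89*(-59) = 118/89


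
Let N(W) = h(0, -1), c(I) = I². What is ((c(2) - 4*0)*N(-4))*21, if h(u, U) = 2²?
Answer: 336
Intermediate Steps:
h(u, U) = 4
N(W) = 4
((c(2) - 4*0)*N(-4))*21 = ((2² - 4*0)*4)*21 = ((4 + 0)*4)*21 = (4*4)*21 = 16*21 = 336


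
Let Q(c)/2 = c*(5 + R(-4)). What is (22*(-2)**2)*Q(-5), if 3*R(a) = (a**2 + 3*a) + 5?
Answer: -7040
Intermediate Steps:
R(a) = 5/3 + a + a**2/3 (R(a) = ((a**2 + 3*a) + 5)/3 = (5 + a**2 + 3*a)/3 = 5/3 + a + a**2/3)
Q(c) = 16*c (Q(c) = 2*(c*(5 + (5/3 - 4 + (1/3)*(-4)**2))) = 2*(c*(5 + (5/3 - 4 + (1/3)*16))) = 2*(c*(5 + (5/3 - 4 + 16/3))) = 2*(c*(5 + 3)) = 2*(c*8) = 2*(8*c) = 16*c)
(22*(-2)**2)*Q(-5) = (22*(-2)**2)*(16*(-5)) = (22*4)*(-80) = 88*(-80) = -7040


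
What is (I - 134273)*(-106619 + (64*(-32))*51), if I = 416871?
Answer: -59647112066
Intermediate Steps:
(I - 134273)*(-106619 + (64*(-32))*51) = (416871 - 134273)*(-106619 + (64*(-32))*51) = 282598*(-106619 - 2048*51) = 282598*(-106619 - 104448) = 282598*(-211067) = -59647112066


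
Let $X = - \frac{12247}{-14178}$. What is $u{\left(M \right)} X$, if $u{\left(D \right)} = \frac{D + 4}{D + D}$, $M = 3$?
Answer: $\frac{85729}{85068} \approx 1.0078$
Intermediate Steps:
$X = \frac{12247}{14178}$ ($X = \left(-12247\right) \left(- \frac{1}{14178}\right) = \frac{12247}{14178} \approx 0.8638$)
$u{\left(D \right)} = \frac{4 + D}{2 D}$
$u{\left(M \right)} X = \frac{4 + 3}{2 \cdot 3} \cdot \frac{12247}{14178} = \frac{1}{2} \cdot \frac{1}{3} \cdot 7 \cdot \frac{12247}{14178} = \frac{7}{6} \cdot \frac{12247}{14178} = \frac{85729}{85068}$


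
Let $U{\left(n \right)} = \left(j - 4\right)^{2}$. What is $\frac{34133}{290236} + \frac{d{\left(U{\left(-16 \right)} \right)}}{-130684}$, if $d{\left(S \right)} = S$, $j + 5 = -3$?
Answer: $\frac{1104710747}{9482300356} \approx 0.1165$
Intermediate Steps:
$j = -8$ ($j = -5 - 3 = -8$)
$U{\left(n \right)} = 144$ ($U{\left(n \right)} = \left(-8 - 4\right)^{2} = \left(-12\right)^{2} = 144$)
$\frac{34133}{290236} + \frac{d{\left(U{\left(-16 \right)} \right)}}{-130684} = \frac{34133}{290236} + \frac{144}{-130684} = 34133 \cdot \frac{1}{290236} + 144 \left(- \frac{1}{130684}\right) = \frac{34133}{290236} - \frac{36}{32671} = \frac{1104710747}{9482300356}$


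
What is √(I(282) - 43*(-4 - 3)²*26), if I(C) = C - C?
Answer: 7*I*√1118 ≈ 234.06*I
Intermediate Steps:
I(C) = 0
√(I(282) - 43*(-4 - 3)²*26) = √(0 - 43*(-4 - 3)²*26) = √(0 - 43*(-7)²*26) = √(0 - 43*49*26) = √(0 - 2107*26) = √(0 - 54782) = √(-54782) = 7*I*√1118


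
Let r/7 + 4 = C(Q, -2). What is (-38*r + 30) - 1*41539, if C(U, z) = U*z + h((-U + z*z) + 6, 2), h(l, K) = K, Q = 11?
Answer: -35125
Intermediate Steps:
C(U, z) = 2 + U*z (C(U, z) = U*z + 2 = 2 + U*z)
r = -168 (r = -28 + 7*(2 + 11*(-2)) = -28 + 7*(2 - 22) = -28 + 7*(-20) = -28 - 140 = -168)
(-38*r + 30) - 1*41539 = (-38*(-168) + 30) - 1*41539 = (6384 + 30) - 41539 = 6414 - 41539 = -35125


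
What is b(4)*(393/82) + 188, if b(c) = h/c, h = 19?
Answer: 69131/328 ≈ 210.77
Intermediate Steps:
b(c) = 19/c
b(4)*(393/82) + 188 = (19/4)*(393/82) + 188 = 7467/328 + 188 = 69131/328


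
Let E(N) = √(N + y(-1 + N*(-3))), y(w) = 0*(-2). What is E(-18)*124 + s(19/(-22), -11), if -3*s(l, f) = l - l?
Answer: 372*I*√2 ≈ 526.09*I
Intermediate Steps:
y(w) = 0
E(N) = √N (E(N) = √(N + 0) = √N)
s(l, f) = 0 (s(l, f) = -(l - l)/3 = -⅓*0 = 0)
E(-18)*124 + s(19/(-22), -11) = √(-18)*124 + 0 = (3*I*√2)*124 + 0 = 372*I*√2 + 0 = 372*I*√2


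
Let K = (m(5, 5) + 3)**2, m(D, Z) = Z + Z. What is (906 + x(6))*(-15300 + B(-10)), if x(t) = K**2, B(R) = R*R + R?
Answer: -448193070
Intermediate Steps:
m(D, Z) = 2*Z
B(R) = R + R**2 (B(R) = R**2 + R = R + R**2)
K = 169 (K = (2*5 + 3)**2 = (10 + 3)**2 = 13**2 = 169)
x(t) = 28561 (x(t) = 169**2 = 28561)
(906 + x(6))*(-15300 + B(-10)) = (906 + 28561)*(-15300 - 10*(1 - 10)) = 29467*(-15300 - 10*(-9)) = 29467*(-15300 + 90) = 29467*(-15210) = -448193070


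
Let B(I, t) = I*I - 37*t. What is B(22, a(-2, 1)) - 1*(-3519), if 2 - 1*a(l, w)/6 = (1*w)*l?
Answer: 3115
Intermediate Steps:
a(l, w) = 12 - 6*l*w (a(l, w) = 12 - 6*1*w*l = 12 - 6*w*l = 12 - 6*l*w)
B(I, t) = I² - 37*t
B(22, a(-2, 1)) - 1*(-3519) = (22² - 37*(12 - 6*(-2)*1)) - 1*(-3519) = (484 - 37*(12 + 12)) + 3519 = (484 - 37*24) + 3519 = (484 - 888) + 3519 = -404 + 3519 = 3115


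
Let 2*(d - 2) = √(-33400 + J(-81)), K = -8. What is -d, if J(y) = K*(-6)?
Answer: -2 - I*√8338 ≈ -2.0 - 91.313*I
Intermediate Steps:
J(y) = 48 (J(y) = -8*(-6) = 48)
d = 2 + I*√8338 (d = 2 + √(-33400 + 48)/2 = 2 + √(-33352)/2 = 2 + (2*I*√8338)/2 = 2 + I*√8338 ≈ 2.0 + 91.313*I)
-d = -(2 + I*√8338) = -2 - I*√8338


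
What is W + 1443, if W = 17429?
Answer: 18872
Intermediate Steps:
W + 1443 = 17429 + 1443 = 18872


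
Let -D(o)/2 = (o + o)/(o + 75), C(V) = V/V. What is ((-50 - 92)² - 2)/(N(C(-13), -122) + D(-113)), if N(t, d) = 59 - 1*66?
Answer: -383078/359 ≈ -1067.1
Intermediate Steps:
C(V) = 1
N(t, d) = -7 (N(t, d) = 59 - 66 = -7)
D(o) = -4*o/(75 + o) (D(o) = -2*(o + o)/(o + 75) = -2*2*o/(75 + o) = -4*o/(75 + o))
((-50 - 92)² - 2)/(N(C(-13), -122) + D(-113)) = ((-50 - 92)² - 2)/(-7 - 4*(-113)/(75 - 113)) = ((-142)² - 2)/(-7 - 4*(-113)/(-38)) = (20164 - 2)/(-7 - 4*(-113)*(-1/38)) = 20162/(-7 - 226/19) = 20162/(-359/19) = 20162*(-19/359) = -383078/359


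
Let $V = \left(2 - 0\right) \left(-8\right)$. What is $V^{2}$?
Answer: $256$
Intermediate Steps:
$V = -16$ ($V = \left(2 + 0\right) \left(-8\right) = 2 \left(-8\right) = -16$)
$V^{2} = \left(-16\right)^{2} = 256$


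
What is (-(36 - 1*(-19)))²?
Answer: 3025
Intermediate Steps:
(-(36 - 1*(-19)))² = (-(36 + 19))² = (-1*55)² = (-55)² = 3025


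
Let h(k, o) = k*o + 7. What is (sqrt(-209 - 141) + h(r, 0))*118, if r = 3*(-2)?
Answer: 826 + 590*I*sqrt(14) ≈ 826.0 + 2207.6*I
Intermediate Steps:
r = -6
h(k, o) = 7 + k*o
(sqrt(-209 - 141) + h(r, 0))*118 = (sqrt(-209 - 141) + (7 - 6*0))*118 = (sqrt(-350) + (7 + 0))*118 = (5*I*sqrt(14) + 7)*118 = (7 + 5*I*sqrt(14))*118 = 826 + 590*I*sqrt(14)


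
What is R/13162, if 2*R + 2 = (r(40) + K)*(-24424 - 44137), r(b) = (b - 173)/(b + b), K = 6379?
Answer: -34978931067/2105920 ≈ -16610.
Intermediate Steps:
r(b) = (-173 + b)/(2*b) (r(b) = (-173 + b)/((2*b)) = (-173 + b)*(1/(2*b)) = (-173 + b)/(2*b))
R = -34978931067/160 (R = -1 + (((1/2)*(-173 + 40)/40 + 6379)*(-24424 - 44137))/2 = -1 + (((1/2)*(1/40)*(-133) + 6379)*(-68561))/2 = -1 + ((-133/80 + 6379)*(-68561))/2 = -1 + ((510187/80)*(-68561))/2 = -1 + (1/2)*(-34978930907/80) = -1 - 34978930907/160 = -34978931067/160 ≈ -2.1862e+8)
R/13162 = -34978931067/160/13162 = -34978931067/160*1/13162 = -34978931067/2105920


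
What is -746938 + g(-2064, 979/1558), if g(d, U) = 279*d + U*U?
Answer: -3210901576575/2427364 ≈ -1.3228e+6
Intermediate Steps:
g(d, U) = U² + 279*d (g(d, U) = 279*d + U² = U² + 279*d)
-746938 + g(-2064, 979/1558) = -746938 + ((979/1558)² + 279*(-2064)) = -746938 + ((979*(1/1558))² - 575856) = -746938 + ((979/1558)² - 575856) = -746938 + (958441/2427364 - 575856) = -746938 - 1397811165143/2427364 = -3210901576575/2427364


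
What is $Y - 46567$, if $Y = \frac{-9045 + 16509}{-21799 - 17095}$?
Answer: $- \frac{905592181}{19447} \approx -46567.0$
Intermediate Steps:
$Y = - \frac{3732}{19447}$ ($Y = \frac{7464}{-38894} = 7464 \left(- \frac{1}{38894}\right) = - \frac{3732}{19447} \approx -0.19191$)
$Y - 46567 = - \frac{3732}{19447} - 46567 = - \frac{905592181}{19447}$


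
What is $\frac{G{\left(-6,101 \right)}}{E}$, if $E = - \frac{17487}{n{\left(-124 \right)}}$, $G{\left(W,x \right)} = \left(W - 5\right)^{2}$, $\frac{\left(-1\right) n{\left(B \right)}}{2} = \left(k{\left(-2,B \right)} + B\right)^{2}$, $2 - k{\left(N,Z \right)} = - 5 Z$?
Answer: $\frac{133236488}{17487} \approx 7619.2$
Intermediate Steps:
$k{\left(N,Z \right)} = 2 + 5 Z$ ($k{\left(N,Z \right)} = 2 - - 5 Z = 2 + 5 Z$)
$n{\left(B \right)} = - 2 \left(2 + 6 B\right)^{2}$ ($n{\left(B \right)} = - 2 \left(\left(2 + 5 B\right) + B\right)^{2} = - 2 \left(2 + 6 B\right)^{2}$)
$G{\left(W,x \right)} = \left(-5 + W\right)^{2}$
$E = \frac{17487}{1101128}$ ($E = - \frac{17487}{\left(-8\right) \left(1 + 3 \left(-124\right)\right)^{2}} = - \frac{17487}{\left(-8\right) \left(1 - 372\right)^{2}} = - \frac{17487}{\left(-8\right) \left(-371\right)^{2}} = - \frac{17487}{\left(-8\right) 137641} = - \frac{17487}{-1101128} = \left(-17487\right) \left(- \frac{1}{1101128}\right) = \frac{17487}{1101128} \approx 0.015881$)
$\frac{G{\left(-6,101 \right)}}{E} = \frac{\left(-5 - 6\right)^{2}}{\frac{17487}{1101128}} = \left(-11\right)^{2} \cdot \frac{1101128}{17487} = 121 \cdot \frac{1101128}{17487} = \frac{133236488}{17487}$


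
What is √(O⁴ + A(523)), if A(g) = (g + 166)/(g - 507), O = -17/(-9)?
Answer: √5856865/324 ≈ 7.4694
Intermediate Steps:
O = 17/9 (O = -17*(-⅑) = 17/9 ≈ 1.8889)
A(g) = (166 + g)/(-507 + g)
√(O⁴ + A(523)) = √((17/9)⁴ + (166 + 523)/(-507 + 523)) = √(83521/6561 + 689/16) = √(5856865/104976) = √5856865/324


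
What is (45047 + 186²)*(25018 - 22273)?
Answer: 218620035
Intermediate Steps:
(45047 + 186²)*(25018 - 22273) = (45047 + 34596)*2745 = 79643*2745 = 218620035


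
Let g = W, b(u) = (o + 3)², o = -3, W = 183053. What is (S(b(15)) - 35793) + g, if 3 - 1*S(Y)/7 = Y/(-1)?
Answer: 147281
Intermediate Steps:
b(u) = 0 (b(u) = (-3 + 3)² = 0² = 0)
g = 183053
S(Y) = 21 + 7*Y (S(Y) = 21 - 7*Y/(-1) = 21 - 7*Y*(-1) = 21 - (-7)*Y = 21 + 7*Y)
(S(b(15)) - 35793) + g = ((21 + 7*0) - 35793) + 183053 = ((21 + 0) - 35793) + 183053 = (21 - 35793) + 183053 = -35772 + 183053 = 147281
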